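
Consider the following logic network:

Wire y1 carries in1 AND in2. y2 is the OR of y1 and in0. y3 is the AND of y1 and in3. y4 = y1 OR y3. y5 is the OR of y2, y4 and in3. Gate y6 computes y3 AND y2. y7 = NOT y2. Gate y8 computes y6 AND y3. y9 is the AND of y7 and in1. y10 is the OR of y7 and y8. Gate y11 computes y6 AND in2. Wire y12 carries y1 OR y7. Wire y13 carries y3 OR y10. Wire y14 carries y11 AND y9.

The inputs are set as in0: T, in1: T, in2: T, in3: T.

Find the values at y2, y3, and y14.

y1 = in1 AND in2 = T AND T = T
y2 = y1 OR in0 = T OR T = T
y3 = y1 AND in3 = T AND T = T
y6 = y3 AND y2 = T AND T = T
y7 = NOT y2 = NOT T = F
y9 = y7 AND in1 = F AND T = F
y11 = y6 AND in2 = T AND T = T
y14 = y11 AND y9 = T AND F = F

y2 = T, y3 = T, y14 = F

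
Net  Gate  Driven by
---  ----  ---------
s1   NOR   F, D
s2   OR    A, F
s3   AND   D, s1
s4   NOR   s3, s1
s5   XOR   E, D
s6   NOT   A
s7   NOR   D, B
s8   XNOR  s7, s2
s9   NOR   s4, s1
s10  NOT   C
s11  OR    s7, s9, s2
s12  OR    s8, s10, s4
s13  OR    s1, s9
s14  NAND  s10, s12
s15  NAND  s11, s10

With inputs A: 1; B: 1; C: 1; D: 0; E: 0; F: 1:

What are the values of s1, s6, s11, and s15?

s1 = 0  s6 = 0  s11 = 1  s15 = 1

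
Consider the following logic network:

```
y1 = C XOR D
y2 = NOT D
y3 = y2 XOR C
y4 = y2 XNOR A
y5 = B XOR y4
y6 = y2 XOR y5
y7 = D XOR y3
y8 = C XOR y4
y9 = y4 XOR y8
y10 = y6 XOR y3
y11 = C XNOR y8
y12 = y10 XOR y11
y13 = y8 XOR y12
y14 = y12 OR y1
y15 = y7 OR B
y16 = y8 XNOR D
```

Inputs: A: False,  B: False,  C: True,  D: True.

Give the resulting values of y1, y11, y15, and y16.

y1 = C XOR D = True XOR True = False
y2 = NOT D = NOT True = False
y3 = y2 XOR C = False XOR True = True
y4 = y2 XNOR A = False XNOR False = True
y7 = D XOR y3 = True XOR True = False
y8 = C XOR y4 = True XOR True = False
y11 = C XNOR y8 = True XNOR False = False
y15 = y7 OR B = False OR False = False
y16 = y8 XNOR D = False XNOR True = False

y1 = False, y11 = False, y15 = False, y16 = False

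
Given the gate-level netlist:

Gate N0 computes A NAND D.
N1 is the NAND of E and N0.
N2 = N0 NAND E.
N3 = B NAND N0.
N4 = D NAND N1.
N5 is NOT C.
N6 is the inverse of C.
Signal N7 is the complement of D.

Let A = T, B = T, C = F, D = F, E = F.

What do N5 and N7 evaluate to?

N5 = NOT C = NOT F = T
N7 = NOT D = NOT F = T

N5 = T; N7 = T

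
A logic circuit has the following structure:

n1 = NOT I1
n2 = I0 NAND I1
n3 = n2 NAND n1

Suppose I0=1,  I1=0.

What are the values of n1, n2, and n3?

n1 = NOT I1 = NOT 0 = 1
n2 = I0 NAND I1 = 1 NAND 0 = 1
n3 = n2 NAND n1 = 1 NAND 1 = 0

n1 = 1  n2 = 1  n3 = 0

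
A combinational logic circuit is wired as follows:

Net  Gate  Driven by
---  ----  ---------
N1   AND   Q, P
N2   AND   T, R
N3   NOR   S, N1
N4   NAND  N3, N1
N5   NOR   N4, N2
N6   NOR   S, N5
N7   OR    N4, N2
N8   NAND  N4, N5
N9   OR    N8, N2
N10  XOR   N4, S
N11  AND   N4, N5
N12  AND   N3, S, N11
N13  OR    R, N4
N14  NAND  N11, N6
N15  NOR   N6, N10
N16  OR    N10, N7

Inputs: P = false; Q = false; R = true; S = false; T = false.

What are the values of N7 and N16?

N1 = Q AND P = false AND false = false
N2 = T AND R = false AND true = false
N3 = S NOR N1 = false NOR false = true
N4 = N3 NAND N1 = true NAND false = true
N7 = N4 OR N2 = true OR false = true
N10 = N4 XOR S = true XOR false = true
N16 = N10 OR N7 = true OR true = true

N7 = true, N16 = true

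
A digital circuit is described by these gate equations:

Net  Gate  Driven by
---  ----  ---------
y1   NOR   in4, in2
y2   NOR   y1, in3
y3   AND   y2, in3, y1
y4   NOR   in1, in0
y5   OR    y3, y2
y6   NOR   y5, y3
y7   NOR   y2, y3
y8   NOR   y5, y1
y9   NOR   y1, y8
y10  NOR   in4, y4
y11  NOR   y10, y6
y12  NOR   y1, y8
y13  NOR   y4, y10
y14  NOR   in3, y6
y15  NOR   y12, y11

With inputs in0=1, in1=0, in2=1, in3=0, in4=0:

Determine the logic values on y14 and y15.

y14 = 1, y15 = 0

y1 = in4 NOR in2 = 0 NOR 1 = 0
y2 = y1 NOR in3 = 0 NOR 0 = 1
y3 = y2 AND in3 AND y1 = 1 AND 0 AND 0 = 0
y4 = in1 NOR in0 = 0 NOR 1 = 0
y5 = y3 OR y2 = 0 OR 1 = 1
y6 = y5 NOR y3 = 1 NOR 0 = 0
y8 = y5 NOR y1 = 1 NOR 0 = 0
y10 = in4 NOR y4 = 0 NOR 0 = 1
y11 = y10 NOR y6 = 1 NOR 0 = 0
y12 = y1 NOR y8 = 0 NOR 0 = 1
y14 = in3 NOR y6 = 0 NOR 0 = 1
y15 = y12 NOR y11 = 1 NOR 0 = 0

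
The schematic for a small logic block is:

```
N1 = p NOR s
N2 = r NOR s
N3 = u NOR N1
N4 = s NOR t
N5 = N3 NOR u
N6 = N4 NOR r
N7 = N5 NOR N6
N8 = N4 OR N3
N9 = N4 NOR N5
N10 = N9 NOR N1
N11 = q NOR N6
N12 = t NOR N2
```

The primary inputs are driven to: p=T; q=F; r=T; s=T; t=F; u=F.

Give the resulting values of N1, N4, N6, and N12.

N1 = F, N4 = F, N6 = F, N12 = T

N1 = p NOR s = T NOR T = F
N2 = r NOR s = T NOR T = F
N4 = s NOR t = T NOR F = F
N6 = N4 NOR r = F NOR T = F
N12 = t NOR N2 = F NOR F = T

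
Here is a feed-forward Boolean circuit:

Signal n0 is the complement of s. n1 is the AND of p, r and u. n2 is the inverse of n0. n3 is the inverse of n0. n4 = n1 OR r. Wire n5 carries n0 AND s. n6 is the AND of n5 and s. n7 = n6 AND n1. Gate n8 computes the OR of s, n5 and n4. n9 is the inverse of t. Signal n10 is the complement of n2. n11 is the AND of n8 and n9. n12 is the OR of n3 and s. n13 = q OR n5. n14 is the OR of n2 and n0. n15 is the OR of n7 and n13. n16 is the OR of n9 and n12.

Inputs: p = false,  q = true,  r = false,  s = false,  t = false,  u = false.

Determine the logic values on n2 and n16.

n0 = NOT s = NOT false = true
n2 = NOT n0 = NOT true = false
n3 = NOT n0 = NOT true = false
n9 = NOT t = NOT false = true
n12 = n3 OR s = false OR false = false
n16 = n9 OR n12 = true OR false = true

n2 = false, n16 = true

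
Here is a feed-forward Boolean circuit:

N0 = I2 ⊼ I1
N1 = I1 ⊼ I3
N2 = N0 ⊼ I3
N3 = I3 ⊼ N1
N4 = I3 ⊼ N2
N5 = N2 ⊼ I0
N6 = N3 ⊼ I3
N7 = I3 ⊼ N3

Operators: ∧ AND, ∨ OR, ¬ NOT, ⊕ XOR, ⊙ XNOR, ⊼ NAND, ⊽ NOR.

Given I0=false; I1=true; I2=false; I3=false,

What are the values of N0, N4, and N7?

N0 = true  N4 = true  N7 = true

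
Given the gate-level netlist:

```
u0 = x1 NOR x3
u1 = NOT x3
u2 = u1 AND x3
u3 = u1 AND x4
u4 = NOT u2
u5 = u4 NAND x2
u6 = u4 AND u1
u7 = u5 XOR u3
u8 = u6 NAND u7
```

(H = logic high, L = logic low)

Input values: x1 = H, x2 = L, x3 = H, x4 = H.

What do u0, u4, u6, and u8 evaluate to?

u0 = L, u4 = H, u6 = L, u8 = H

u0 = x1 NOR x3 = H NOR H = L
u1 = NOT x3 = NOT H = L
u2 = u1 AND x3 = L AND H = L
u3 = u1 AND x4 = L AND H = L
u4 = NOT u2 = NOT L = H
u5 = u4 NAND x2 = H NAND L = H
u6 = u4 AND u1 = H AND L = L
u7 = u5 XOR u3 = H XOR L = H
u8 = u6 NAND u7 = L NAND H = H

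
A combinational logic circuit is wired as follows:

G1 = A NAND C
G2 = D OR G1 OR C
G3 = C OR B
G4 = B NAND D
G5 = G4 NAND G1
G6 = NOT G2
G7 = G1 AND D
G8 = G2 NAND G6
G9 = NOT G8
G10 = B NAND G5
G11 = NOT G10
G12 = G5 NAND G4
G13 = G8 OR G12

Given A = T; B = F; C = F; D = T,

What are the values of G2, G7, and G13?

G1 = A NAND C = T NAND F = T
G2 = D OR G1 OR C = T OR T OR F = T
G4 = B NAND D = F NAND T = T
G5 = G4 NAND G1 = T NAND T = F
G6 = NOT G2 = NOT T = F
G7 = G1 AND D = T AND T = T
G8 = G2 NAND G6 = T NAND F = T
G12 = G5 NAND G4 = F NAND T = T
G13 = G8 OR G12 = T OR T = T

G2 = T  G7 = T  G13 = T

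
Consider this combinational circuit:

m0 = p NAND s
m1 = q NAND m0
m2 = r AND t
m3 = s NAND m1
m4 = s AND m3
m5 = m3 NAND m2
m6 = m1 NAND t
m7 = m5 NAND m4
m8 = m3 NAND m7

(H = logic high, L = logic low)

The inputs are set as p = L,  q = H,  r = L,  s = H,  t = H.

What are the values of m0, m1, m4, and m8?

m0 = H  m1 = L  m4 = H  m8 = H

m0 = p NAND s = L NAND H = H
m1 = q NAND m0 = H NAND H = L
m2 = r AND t = L AND H = L
m3 = s NAND m1 = H NAND L = H
m4 = s AND m3 = H AND H = H
m5 = m3 NAND m2 = H NAND L = H
m7 = m5 NAND m4 = H NAND H = L
m8 = m3 NAND m7 = H NAND L = H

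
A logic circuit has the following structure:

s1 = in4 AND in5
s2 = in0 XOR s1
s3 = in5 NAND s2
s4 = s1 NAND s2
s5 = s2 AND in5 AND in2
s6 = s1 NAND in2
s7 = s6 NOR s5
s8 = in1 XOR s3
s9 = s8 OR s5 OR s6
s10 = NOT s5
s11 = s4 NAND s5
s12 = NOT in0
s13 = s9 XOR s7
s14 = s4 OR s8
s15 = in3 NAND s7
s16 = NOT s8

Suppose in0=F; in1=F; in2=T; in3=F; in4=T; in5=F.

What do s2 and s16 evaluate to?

s1 = in4 AND in5 = T AND F = F
s2 = in0 XOR s1 = F XOR F = F
s3 = in5 NAND s2 = F NAND F = T
s8 = in1 XOR s3 = F XOR T = T
s16 = NOT s8 = NOT T = F

s2 = F, s16 = F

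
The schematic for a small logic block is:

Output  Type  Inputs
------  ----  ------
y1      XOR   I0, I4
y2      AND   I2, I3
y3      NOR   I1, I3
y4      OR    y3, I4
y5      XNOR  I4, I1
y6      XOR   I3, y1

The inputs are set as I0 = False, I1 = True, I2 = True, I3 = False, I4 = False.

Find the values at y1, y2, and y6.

y1 = I0 XOR I4 = False XOR False = False
y2 = I2 AND I3 = True AND False = False
y6 = I3 XOR y1 = False XOR False = False

y1 = False  y2 = False  y6 = False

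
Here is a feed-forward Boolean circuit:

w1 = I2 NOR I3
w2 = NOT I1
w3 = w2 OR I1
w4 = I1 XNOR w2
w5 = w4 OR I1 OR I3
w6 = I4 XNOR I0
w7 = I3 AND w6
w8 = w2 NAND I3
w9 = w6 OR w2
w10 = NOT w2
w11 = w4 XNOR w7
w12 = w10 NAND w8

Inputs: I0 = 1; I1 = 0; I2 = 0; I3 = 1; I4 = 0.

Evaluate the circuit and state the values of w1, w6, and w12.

w1 = 0, w6 = 0, w12 = 1

w1 = I2 NOR I3 = 0 NOR 1 = 0
w2 = NOT I1 = NOT 0 = 1
w6 = I4 XNOR I0 = 0 XNOR 1 = 0
w8 = w2 NAND I3 = 1 NAND 1 = 0
w10 = NOT w2 = NOT 1 = 0
w12 = w10 NAND w8 = 0 NAND 0 = 1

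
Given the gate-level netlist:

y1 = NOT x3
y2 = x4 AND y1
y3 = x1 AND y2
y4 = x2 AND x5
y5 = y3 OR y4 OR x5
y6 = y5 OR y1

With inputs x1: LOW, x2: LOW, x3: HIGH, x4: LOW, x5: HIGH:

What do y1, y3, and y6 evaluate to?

y1 = NOT x3 = NOT HIGH = LOW
y2 = x4 AND y1 = LOW AND LOW = LOW
y3 = x1 AND y2 = LOW AND LOW = LOW
y4 = x2 AND x5 = LOW AND HIGH = LOW
y5 = y3 OR y4 OR x5 = LOW OR LOW OR HIGH = HIGH
y6 = y5 OR y1 = HIGH OR LOW = HIGH

y1 = LOW  y3 = LOW  y6 = HIGH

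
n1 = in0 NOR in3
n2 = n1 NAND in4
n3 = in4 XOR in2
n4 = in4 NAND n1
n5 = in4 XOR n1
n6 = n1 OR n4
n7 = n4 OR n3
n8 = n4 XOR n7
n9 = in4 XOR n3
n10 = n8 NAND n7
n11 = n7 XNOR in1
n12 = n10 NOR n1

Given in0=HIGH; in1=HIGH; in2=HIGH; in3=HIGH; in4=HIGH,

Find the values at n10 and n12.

n10 = HIGH  n12 = LOW

n1 = in0 NOR in3 = HIGH NOR HIGH = LOW
n3 = in4 XOR in2 = HIGH XOR HIGH = LOW
n4 = in4 NAND n1 = HIGH NAND LOW = HIGH
n7 = n4 OR n3 = HIGH OR LOW = HIGH
n8 = n4 XOR n7 = HIGH XOR HIGH = LOW
n10 = n8 NAND n7 = LOW NAND HIGH = HIGH
n12 = n10 NOR n1 = HIGH NOR LOW = LOW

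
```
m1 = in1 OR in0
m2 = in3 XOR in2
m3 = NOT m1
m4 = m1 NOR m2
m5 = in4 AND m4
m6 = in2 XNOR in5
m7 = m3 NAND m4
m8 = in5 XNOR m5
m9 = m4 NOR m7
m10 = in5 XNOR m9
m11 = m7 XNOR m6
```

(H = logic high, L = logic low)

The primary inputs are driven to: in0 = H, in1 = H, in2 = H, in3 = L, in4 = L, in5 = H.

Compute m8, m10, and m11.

m1 = in1 OR in0 = H OR H = H
m2 = in3 XOR in2 = L XOR H = H
m3 = NOT m1 = NOT H = L
m4 = m1 NOR m2 = H NOR H = L
m5 = in4 AND m4 = L AND L = L
m6 = in2 XNOR in5 = H XNOR H = H
m7 = m3 NAND m4 = L NAND L = H
m8 = in5 XNOR m5 = H XNOR L = L
m9 = m4 NOR m7 = L NOR H = L
m10 = in5 XNOR m9 = H XNOR L = L
m11 = m7 XNOR m6 = H XNOR H = H

m8 = L, m10 = L, m11 = H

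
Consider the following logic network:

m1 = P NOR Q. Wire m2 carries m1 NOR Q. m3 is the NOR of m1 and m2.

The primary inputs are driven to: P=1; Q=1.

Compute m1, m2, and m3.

m1 = P NOR Q = 1 NOR 1 = 0
m2 = m1 NOR Q = 0 NOR 1 = 0
m3 = m1 NOR m2 = 0 NOR 0 = 1

m1 = 0, m2 = 0, m3 = 1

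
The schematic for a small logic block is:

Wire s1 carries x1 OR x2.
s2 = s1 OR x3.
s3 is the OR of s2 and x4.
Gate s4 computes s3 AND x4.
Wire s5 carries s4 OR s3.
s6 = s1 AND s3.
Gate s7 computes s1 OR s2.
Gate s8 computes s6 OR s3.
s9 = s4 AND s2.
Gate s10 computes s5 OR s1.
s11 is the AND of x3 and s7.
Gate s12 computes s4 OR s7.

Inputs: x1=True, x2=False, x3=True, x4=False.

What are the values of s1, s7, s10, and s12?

s1 = True, s7 = True, s10 = True, s12 = True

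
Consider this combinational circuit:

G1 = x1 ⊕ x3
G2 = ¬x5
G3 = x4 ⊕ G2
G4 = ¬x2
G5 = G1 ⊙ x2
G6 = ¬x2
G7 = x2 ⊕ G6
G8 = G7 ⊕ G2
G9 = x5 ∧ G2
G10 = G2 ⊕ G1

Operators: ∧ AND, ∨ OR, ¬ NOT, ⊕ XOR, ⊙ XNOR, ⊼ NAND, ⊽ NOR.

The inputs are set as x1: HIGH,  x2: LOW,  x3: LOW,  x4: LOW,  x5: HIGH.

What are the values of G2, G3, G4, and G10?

G1 = x1 XOR x3 = HIGH XOR LOW = HIGH
G2 = NOT x5 = NOT HIGH = LOW
G3 = x4 XOR G2 = LOW XOR LOW = LOW
G4 = NOT x2 = NOT LOW = HIGH
G10 = G2 XOR G1 = LOW XOR HIGH = HIGH

G2 = LOW  G3 = LOW  G4 = HIGH  G10 = HIGH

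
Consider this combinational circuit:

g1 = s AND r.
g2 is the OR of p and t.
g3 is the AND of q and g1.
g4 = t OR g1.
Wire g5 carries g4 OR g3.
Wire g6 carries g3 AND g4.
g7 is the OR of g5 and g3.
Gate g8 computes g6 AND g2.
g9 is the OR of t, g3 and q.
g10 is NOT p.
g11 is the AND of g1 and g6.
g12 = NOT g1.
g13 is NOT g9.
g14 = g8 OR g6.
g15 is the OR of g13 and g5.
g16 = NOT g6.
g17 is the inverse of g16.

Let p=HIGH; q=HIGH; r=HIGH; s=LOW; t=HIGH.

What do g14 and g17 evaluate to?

g14 = LOW; g17 = LOW

g1 = s AND r = LOW AND HIGH = LOW
g2 = p OR t = HIGH OR HIGH = HIGH
g3 = q AND g1 = HIGH AND LOW = LOW
g4 = t OR g1 = HIGH OR LOW = HIGH
g6 = g3 AND g4 = LOW AND HIGH = LOW
g8 = g6 AND g2 = LOW AND HIGH = LOW
g14 = g8 OR g6 = LOW OR LOW = LOW
g16 = NOT g6 = NOT LOW = HIGH
g17 = NOT g16 = NOT HIGH = LOW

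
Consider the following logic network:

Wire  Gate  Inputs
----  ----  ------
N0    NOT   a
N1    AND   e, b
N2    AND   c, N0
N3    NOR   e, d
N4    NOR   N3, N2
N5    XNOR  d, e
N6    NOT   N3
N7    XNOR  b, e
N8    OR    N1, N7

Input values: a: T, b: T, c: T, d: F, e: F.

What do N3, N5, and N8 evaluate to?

N3 = T; N5 = T; N8 = F

N1 = e AND b = F AND T = F
N3 = e NOR d = F NOR F = T
N5 = d XNOR e = F XNOR F = T
N7 = b XNOR e = T XNOR F = F
N8 = N1 OR N7 = F OR F = F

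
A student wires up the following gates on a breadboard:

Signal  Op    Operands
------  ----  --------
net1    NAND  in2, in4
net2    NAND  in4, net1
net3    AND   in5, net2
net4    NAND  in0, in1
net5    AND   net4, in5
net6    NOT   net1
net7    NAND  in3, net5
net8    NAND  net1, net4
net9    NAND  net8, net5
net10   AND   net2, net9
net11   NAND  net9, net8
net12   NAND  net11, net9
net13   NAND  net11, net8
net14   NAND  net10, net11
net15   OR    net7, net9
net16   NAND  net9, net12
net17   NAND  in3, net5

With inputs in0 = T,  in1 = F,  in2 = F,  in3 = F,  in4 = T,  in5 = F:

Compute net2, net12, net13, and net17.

net2 = F; net12 = F; net13 = T; net17 = T

net1 = in2 NAND in4 = F NAND T = T
net2 = in4 NAND net1 = T NAND T = F
net4 = in0 NAND in1 = T NAND F = T
net5 = net4 AND in5 = T AND F = F
net8 = net1 NAND net4 = T NAND T = F
net9 = net8 NAND net5 = F NAND F = T
net11 = net9 NAND net8 = T NAND F = T
net12 = net11 NAND net9 = T NAND T = F
net13 = net11 NAND net8 = T NAND F = T
net17 = in3 NAND net5 = F NAND F = T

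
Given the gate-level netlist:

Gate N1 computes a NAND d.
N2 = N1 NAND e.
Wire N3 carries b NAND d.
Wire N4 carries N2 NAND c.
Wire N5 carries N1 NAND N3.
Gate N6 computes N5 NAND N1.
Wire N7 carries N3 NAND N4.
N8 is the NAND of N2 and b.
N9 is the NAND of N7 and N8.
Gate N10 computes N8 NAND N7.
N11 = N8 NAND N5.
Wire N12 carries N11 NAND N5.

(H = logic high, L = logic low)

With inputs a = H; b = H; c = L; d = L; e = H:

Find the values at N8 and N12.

N8 = H, N12 = H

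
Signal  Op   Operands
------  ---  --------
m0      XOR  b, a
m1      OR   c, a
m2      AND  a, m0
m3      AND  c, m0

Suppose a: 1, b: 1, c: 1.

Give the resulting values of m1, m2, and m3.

m1 = 1, m2 = 0, m3 = 0

m0 = b XOR a = 1 XOR 1 = 0
m1 = c OR a = 1 OR 1 = 1
m2 = a AND m0 = 1 AND 0 = 0
m3 = c AND m0 = 1 AND 0 = 0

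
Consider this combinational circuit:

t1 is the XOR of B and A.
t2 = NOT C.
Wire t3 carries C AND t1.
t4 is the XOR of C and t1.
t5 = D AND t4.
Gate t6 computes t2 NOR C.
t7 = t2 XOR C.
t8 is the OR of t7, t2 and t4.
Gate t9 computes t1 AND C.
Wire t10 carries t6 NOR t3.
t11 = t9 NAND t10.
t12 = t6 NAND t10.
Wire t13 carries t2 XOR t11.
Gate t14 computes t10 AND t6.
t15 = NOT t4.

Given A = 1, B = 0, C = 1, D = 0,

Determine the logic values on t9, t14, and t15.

t9 = 1; t14 = 0; t15 = 1

t1 = B XOR A = 0 XOR 1 = 1
t2 = NOT C = NOT 1 = 0
t3 = C AND t1 = 1 AND 1 = 1
t4 = C XOR t1 = 1 XOR 1 = 0
t6 = t2 NOR C = 0 NOR 1 = 0
t9 = t1 AND C = 1 AND 1 = 1
t10 = t6 NOR t3 = 0 NOR 1 = 0
t14 = t10 AND t6 = 0 AND 0 = 0
t15 = NOT t4 = NOT 0 = 1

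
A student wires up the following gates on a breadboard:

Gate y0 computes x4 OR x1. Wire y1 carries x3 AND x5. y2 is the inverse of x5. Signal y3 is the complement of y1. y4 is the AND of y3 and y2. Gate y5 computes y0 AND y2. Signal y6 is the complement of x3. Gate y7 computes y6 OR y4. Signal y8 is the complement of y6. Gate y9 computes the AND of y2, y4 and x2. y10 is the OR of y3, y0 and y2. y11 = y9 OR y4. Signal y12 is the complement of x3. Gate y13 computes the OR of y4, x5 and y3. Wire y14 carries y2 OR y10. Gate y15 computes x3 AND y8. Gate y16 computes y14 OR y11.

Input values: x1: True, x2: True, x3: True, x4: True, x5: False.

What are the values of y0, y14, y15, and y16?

y0 = True  y14 = True  y15 = True  y16 = True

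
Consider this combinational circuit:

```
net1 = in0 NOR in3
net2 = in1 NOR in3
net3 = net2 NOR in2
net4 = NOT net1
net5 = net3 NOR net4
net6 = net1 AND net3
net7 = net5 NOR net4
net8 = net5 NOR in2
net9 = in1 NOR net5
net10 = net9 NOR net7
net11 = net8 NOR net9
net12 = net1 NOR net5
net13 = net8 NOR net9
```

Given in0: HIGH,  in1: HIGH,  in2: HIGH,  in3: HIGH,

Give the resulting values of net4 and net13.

net1 = in0 NOR in3 = HIGH NOR HIGH = LOW
net2 = in1 NOR in3 = HIGH NOR HIGH = LOW
net3 = net2 NOR in2 = LOW NOR HIGH = LOW
net4 = NOT net1 = NOT LOW = HIGH
net5 = net3 NOR net4 = LOW NOR HIGH = LOW
net8 = net5 NOR in2 = LOW NOR HIGH = LOW
net9 = in1 NOR net5 = HIGH NOR LOW = LOW
net13 = net8 NOR net9 = LOW NOR LOW = HIGH

net4 = HIGH; net13 = HIGH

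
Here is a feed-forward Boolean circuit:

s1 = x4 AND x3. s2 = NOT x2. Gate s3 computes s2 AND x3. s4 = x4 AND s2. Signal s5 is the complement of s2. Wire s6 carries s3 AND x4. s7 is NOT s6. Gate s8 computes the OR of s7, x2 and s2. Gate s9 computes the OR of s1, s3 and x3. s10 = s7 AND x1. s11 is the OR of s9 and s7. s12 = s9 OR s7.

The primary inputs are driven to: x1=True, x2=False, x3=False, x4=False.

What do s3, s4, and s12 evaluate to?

s1 = x4 AND x3 = False AND False = False
s2 = NOT x2 = NOT False = True
s3 = s2 AND x3 = True AND False = False
s4 = x4 AND s2 = False AND True = False
s6 = s3 AND x4 = False AND False = False
s7 = NOT s6 = NOT False = True
s9 = s1 OR s3 OR x3 = False OR False OR False = False
s12 = s9 OR s7 = False OR True = True

s3 = False, s4 = False, s12 = True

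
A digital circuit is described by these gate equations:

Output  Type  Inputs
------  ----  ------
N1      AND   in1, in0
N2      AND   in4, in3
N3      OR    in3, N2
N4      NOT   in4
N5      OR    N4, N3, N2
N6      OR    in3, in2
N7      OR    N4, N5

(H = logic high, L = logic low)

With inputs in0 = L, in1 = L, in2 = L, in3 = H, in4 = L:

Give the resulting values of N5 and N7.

N2 = in4 AND in3 = L AND H = L
N3 = in3 OR N2 = H OR L = H
N4 = NOT in4 = NOT L = H
N5 = N4 OR N3 OR N2 = H OR H OR L = H
N7 = N4 OR N5 = H OR H = H

N5 = H; N7 = H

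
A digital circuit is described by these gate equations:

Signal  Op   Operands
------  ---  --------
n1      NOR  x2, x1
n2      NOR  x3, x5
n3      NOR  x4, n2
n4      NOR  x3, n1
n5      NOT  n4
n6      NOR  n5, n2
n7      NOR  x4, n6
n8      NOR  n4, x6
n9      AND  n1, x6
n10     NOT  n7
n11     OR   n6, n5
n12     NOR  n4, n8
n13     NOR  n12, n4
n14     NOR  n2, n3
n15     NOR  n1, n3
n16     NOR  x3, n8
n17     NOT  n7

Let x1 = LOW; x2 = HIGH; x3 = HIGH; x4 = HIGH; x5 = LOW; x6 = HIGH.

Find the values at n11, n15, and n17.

n11 = HIGH  n15 = HIGH  n17 = HIGH

n1 = x2 NOR x1 = HIGH NOR LOW = LOW
n2 = x3 NOR x5 = HIGH NOR LOW = LOW
n3 = x4 NOR n2 = HIGH NOR LOW = LOW
n4 = x3 NOR n1 = HIGH NOR LOW = LOW
n5 = NOT n4 = NOT LOW = HIGH
n6 = n5 NOR n2 = HIGH NOR LOW = LOW
n7 = x4 NOR n6 = HIGH NOR LOW = LOW
n11 = n6 OR n5 = LOW OR HIGH = HIGH
n15 = n1 NOR n3 = LOW NOR LOW = HIGH
n17 = NOT n7 = NOT LOW = HIGH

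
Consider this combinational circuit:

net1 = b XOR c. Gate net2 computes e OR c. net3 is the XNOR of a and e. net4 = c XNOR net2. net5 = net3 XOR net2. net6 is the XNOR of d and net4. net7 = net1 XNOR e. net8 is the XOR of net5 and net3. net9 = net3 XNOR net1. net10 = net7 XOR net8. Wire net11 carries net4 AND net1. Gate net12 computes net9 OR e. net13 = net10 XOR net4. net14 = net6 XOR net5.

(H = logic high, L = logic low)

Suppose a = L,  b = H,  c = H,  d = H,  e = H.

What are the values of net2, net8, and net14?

net2 = H; net8 = H; net14 = L

net2 = e OR c = H OR H = H
net3 = a XNOR e = L XNOR H = L
net4 = c XNOR net2 = H XNOR H = H
net5 = net3 XOR net2 = L XOR H = H
net6 = d XNOR net4 = H XNOR H = H
net8 = net5 XOR net3 = H XOR L = H
net14 = net6 XOR net5 = H XOR H = L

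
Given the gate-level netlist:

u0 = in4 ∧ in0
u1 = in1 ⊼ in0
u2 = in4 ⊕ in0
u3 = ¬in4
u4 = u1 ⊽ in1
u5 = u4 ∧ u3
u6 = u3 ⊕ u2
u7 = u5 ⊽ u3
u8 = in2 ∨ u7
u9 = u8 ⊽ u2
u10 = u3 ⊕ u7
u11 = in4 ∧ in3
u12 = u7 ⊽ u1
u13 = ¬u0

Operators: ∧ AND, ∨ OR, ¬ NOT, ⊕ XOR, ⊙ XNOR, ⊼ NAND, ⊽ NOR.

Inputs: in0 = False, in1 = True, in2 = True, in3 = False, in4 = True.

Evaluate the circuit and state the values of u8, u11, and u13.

u8 = True, u11 = False, u13 = True

u0 = in4 AND in0 = True AND False = False
u1 = in1 NAND in0 = True NAND False = True
u3 = NOT in4 = NOT True = False
u4 = u1 NOR in1 = True NOR True = False
u5 = u4 AND u3 = False AND False = False
u7 = u5 NOR u3 = False NOR False = True
u8 = in2 OR u7 = True OR True = True
u11 = in4 AND in3 = True AND False = False
u13 = NOT u0 = NOT False = True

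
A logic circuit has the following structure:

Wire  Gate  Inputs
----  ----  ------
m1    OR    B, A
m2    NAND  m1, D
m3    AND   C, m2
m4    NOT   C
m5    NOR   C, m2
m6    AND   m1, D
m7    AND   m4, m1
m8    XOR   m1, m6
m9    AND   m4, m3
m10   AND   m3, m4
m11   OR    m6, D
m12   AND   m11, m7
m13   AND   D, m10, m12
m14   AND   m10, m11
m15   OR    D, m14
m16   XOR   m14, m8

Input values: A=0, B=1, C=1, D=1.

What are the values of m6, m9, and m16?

m6 = 1, m9 = 0, m16 = 0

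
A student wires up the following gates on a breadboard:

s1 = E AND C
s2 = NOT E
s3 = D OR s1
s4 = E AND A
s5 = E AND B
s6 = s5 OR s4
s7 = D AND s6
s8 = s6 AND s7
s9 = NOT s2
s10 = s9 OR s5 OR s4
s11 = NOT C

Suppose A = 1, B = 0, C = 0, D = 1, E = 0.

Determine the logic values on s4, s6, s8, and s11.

s4 = 0, s6 = 0, s8 = 0, s11 = 1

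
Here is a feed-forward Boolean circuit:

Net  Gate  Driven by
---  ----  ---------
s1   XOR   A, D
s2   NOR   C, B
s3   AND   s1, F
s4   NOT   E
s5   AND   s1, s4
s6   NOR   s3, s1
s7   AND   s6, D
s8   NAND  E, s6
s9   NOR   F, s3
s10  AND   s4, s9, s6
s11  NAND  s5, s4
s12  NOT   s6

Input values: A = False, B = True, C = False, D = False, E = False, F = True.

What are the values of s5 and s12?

s5 = False, s12 = False

s1 = A XOR D = False XOR False = False
s3 = s1 AND F = False AND True = False
s4 = NOT E = NOT False = True
s5 = s1 AND s4 = False AND True = False
s6 = s3 NOR s1 = False NOR False = True
s12 = NOT s6 = NOT True = False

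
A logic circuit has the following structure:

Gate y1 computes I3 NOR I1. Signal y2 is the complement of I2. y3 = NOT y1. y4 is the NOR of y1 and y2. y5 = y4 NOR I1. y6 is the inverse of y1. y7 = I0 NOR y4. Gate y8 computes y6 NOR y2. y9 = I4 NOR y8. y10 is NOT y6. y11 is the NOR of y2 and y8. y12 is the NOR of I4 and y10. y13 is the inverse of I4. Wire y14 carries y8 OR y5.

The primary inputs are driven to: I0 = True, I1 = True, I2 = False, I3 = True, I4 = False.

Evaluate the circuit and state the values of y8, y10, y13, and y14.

y8 = False; y10 = False; y13 = True; y14 = False

y1 = I3 NOR I1 = True NOR True = False
y2 = NOT I2 = NOT False = True
y4 = y1 NOR y2 = False NOR True = False
y5 = y4 NOR I1 = False NOR True = False
y6 = NOT y1 = NOT False = True
y8 = y6 NOR y2 = True NOR True = False
y10 = NOT y6 = NOT True = False
y13 = NOT I4 = NOT False = True
y14 = y8 OR y5 = False OR False = False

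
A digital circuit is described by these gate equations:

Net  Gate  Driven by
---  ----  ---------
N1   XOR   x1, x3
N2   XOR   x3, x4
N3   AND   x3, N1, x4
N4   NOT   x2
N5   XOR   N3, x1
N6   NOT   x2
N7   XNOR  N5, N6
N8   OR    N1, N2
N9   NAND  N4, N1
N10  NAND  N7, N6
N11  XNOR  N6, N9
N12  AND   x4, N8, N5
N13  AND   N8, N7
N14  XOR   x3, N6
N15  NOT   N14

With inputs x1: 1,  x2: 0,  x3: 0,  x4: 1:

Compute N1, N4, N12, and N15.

N1 = 1; N4 = 1; N12 = 1; N15 = 0

N1 = x1 XOR x3 = 1 XOR 0 = 1
N2 = x3 XOR x4 = 0 XOR 1 = 1
N3 = x3 AND N1 AND x4 = 0 AND 1 AND 1 = 0
N4 = NOT x2 = NOT 0 = 1
N5 = N3 XOR x1 = 0 XOR 1 = 1
N6 = NOT x2 = NOT 0 = 1
N8 = N1 OR N2 = 1 OR 1 = 1
N12 = x4 AND N8 AND N5 = 1 AND 1 AND 1 = 1
N14 = x3 XOR N6 = 0 XOR 1 = 1
N15 = NOT N14 = NOT 1 = 0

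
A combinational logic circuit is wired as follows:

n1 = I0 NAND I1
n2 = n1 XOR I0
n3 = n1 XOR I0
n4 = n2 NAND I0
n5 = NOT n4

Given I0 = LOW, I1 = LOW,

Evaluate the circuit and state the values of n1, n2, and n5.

n1 = HIGH, n2 = HIGH, n5 = LOW

n1 = I0 NAND I1 = LOW NAND LOW = HIGH
n2 = n1 XOR I0 = HIGH XOR LOW = HIGH
n4 = n2 NAND I0 = HIGH NAND LOW = HIGH
n5 = NOT n4 = NOT HIGH = LOW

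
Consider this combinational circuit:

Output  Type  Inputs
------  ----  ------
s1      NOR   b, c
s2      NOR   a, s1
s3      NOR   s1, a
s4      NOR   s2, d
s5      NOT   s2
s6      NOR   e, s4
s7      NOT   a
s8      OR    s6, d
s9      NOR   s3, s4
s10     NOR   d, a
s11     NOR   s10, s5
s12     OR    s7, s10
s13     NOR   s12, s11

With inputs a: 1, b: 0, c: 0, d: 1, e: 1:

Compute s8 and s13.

s1 = b NOR c = 0 NOR 0 = 1
s2 = a NOR s1 = 1 NOR 1 = 0
s4 = s2 NOR d = 0 NOR 1 = 0
s5 = NOT s2 = NOT 0 = 1
s6 = e NOR s4 = 1 NOR 0 = 0
s7 = NOT a = NOT 1 = 0
s8 = s6 OR d = 0 OR 1 = 1
s10 = d NOR a = 1 NOR 1 = 0
s11 = s10 NOR s5 = 0 NOR 1 = 0
s12 = s7 OR s10 = 0 OR 0 = 0
s13 = s12 NOR s11 = 0 NOR 0 = 1

s8 = 1  s13 = 1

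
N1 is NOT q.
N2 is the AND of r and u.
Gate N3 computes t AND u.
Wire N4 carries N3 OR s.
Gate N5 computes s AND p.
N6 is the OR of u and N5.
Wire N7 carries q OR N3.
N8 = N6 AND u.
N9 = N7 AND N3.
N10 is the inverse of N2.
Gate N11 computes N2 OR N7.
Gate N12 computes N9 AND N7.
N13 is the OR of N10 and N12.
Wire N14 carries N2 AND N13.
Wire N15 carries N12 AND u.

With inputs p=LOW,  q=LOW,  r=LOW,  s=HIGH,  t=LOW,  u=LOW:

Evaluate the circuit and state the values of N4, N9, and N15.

N3 = t AND u = LOW AND LOW = LOW
N4 = N3 OR s = LOW OR HIGH = HIGH
N7 = q OR N3 = LOW OR LOW = LOW
N9 = N7 AND N3 = LOW AND LOW = LOW
N12 = N9 AND N7 = LOW AND LOW = LOW
N15 = N12 AND u = LOW AND LOW = LOW

N4 = HIGH, N9 = LOW, N15 = LOW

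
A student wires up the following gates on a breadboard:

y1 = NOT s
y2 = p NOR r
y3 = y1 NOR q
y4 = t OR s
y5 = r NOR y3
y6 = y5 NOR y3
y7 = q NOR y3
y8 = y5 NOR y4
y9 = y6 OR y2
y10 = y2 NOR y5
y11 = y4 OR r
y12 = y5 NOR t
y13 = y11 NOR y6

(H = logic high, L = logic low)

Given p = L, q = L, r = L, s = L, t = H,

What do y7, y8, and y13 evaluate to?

y7 = H, y8 = L, y13 = L

y1 = NOT s = NOT L = H
y3 = y1 NOR q = H NOR L = L
y4 = t OR s = H OR L = H
y5 = r NOR y3 = L NOR L = H
y6 = y5 NOR y3 = H NOR L = L
y7 = q NOR y3 = L NOR L = H
y8 = y5 NOR y4 = H NOR H = L
y11 = y4 OR r = H OR L = H
y13 = y11 NOR y6 = H NOR L = L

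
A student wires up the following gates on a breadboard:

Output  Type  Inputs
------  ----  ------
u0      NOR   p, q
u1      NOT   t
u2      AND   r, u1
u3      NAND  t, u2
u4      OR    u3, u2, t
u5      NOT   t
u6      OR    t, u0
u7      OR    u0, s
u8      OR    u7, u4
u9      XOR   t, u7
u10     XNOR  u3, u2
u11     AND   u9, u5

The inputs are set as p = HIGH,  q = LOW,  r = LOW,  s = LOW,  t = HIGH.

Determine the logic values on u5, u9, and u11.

u0 = p NOR q = HIGH NOR LOW = LOW
u5 = NOT t = NOT HIGH = LOW
u7 = u0 OR s = LOW OR LOW = LOW
u9 = t XOR u7 = HIGH XOR LOW = HIGH
u11 = u9 AND u5 = HIGH AND LOW = LOW

u5 = LOW  u9 = HIGH  u11 = LOW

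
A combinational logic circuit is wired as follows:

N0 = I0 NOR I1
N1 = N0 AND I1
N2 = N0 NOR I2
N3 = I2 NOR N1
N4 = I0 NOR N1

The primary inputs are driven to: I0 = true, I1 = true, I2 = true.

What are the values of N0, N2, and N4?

N0 = false; N2 = false; N4 = false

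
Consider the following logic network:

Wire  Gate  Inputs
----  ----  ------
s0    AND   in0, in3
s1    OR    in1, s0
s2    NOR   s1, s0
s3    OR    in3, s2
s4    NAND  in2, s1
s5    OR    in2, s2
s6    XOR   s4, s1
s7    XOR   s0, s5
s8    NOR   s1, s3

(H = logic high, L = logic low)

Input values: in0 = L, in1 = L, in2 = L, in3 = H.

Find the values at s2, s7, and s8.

s2 = H, s7 = H, s8 = L

s0 = in0 AND in3 = L AND H = L
s1 = in1 OR s0 = L OR L = L
s2 = s1 NOR s0 = L NOR L = H
s3 = in3 OR s2 = H OR H = H
s5 = in2 OR s2 = L OR H = H
s7 = s0 XOR s5 = L XOR H = H
s8 = s1 NOR s3 = L NOR H = L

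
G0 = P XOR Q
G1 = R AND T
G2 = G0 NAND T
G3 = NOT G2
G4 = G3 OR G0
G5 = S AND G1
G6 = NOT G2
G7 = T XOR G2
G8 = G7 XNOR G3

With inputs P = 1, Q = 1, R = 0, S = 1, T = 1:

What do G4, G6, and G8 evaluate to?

G0 = P XOR Q = 1 XOR 1 = 0
G2 = G0 NAND T = 0 NAND 1 = 1
G3 = NOT G2 = NOT 1 = 0
G4 = G3 OR G0 = 0 OR 0 = 0
G6 = NOT G2 = NOT 1 = 0
G7 = T XOR G2 = 1 XOR 1 = 0
G8 = G7 XNOR G3 = 0 XNOR 0 = 1

G4 = 0  G6 = 0  G8 = 1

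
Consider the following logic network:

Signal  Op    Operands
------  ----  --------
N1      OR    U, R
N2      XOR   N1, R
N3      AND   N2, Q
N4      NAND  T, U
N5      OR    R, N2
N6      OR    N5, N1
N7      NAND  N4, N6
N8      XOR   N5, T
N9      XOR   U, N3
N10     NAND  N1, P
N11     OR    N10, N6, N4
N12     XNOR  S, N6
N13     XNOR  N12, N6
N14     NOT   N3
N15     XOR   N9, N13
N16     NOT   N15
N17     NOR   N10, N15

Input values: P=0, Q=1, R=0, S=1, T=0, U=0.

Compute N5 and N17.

N1 = U OR R = 0 OR 0 = 0
N2 = N1 XOR R = 0 XOR 0 = 0
N3 = N2 AND Q = 0 AND 1 = 0
N5 = R OR N2 = 0 OR 0 = 0
N6 = N5 OR N1 = 0 OR 0 = 0
N9 = U XOR N3 = 0 XOR 0 = 0
N10 = N1 NAND P = 0 NAND 0 = 1
N12 = S XNOR N6 = 1 XNOR 0 = 0
N13 = N12 XNOR N6 = 0 XNOR 0 = 1
N15 = N9 XOR N13 = 0 XOR 1 = 1
N17 = N10 NOR N15 = 1 NOR 1 = 0

N5 = 0, N17 = 0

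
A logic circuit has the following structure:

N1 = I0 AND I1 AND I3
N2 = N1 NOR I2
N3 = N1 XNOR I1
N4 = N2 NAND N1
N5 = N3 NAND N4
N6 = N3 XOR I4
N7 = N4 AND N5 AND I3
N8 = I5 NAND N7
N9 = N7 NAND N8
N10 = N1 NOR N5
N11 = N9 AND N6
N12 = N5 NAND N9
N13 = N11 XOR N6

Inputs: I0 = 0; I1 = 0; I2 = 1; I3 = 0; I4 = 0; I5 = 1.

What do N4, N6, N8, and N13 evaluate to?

N4 = 1, N6 = 1, N8 = 1, N13 = 0

N1 = I0 AND I1 AND I3 = 0 AND 0 AND 0 = 0
N2 = N1 NOR I2 = 0 NOR 1 = 0
N3 = N1 XNOR I1 = 0 XNOR 0 = 1
N4 = N2 NAND N1 = 0 NAND 0 = 1
N5 = N3 NAND N4 = 1 NAND 1 = 0
N6 = N3 XOR I4 = 1 XOR 0 = 1
N7 = N4 AND N5 AND I3 = 1 AND 0 AND 0 = 0
N8 = I5 NAND N7 = 1 NAND 0 = 1
N9 = N7 NAND N8 = 0 NAND 1 = 1
N11 = N9 AND N6 = 1 AND 1 = 1
N13 = N11 XOR N6 = 1 XOR 1 = 0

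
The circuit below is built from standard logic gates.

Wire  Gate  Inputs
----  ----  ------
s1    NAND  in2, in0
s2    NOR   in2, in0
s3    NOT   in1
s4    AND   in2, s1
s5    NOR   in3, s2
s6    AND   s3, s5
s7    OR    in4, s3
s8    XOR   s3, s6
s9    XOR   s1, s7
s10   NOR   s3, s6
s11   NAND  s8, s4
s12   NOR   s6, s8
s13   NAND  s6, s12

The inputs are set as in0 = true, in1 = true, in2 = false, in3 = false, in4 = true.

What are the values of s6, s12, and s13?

s6 = false, s12 = true, s13 = true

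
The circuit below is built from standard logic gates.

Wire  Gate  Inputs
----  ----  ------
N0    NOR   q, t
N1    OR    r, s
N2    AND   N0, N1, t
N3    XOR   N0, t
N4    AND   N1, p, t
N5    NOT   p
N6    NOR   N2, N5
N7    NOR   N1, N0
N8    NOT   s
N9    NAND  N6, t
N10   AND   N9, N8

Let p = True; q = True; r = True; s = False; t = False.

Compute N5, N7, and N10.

N5 = False; N7 = False; N10 = True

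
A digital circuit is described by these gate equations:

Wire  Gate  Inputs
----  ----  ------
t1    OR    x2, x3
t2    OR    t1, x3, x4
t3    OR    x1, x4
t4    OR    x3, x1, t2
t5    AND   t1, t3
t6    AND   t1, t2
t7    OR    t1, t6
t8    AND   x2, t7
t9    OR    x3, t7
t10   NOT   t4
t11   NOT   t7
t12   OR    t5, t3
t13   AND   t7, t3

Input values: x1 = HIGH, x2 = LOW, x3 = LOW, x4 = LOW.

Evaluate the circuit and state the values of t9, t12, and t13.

t9 = LOW, t12 = HIGH, t13 = LOW

t1 = x2 OR x3 = LOW OR LOW = LOW
t2 = t1 OR x3 OR x4 = LOW OR LOW OR LOW = LOW
t3 = x1 OR x4 = HIGH OR LOW = HIGH
t5 = t1 AND t3 = LOW AND HIGH = LOW
t6 = t1 AND t2 = LOW AND LOW = LOW
t7 = t1 OR t6 = LOW OR LOW = LOW
t9 = x3 OR t7 = LOW OR LOW = LOW
t12 = t5 OR t3 = LOW OR HIGH = HIGH
t13 = t7 AND t3 = LOW AND HIGH = LOW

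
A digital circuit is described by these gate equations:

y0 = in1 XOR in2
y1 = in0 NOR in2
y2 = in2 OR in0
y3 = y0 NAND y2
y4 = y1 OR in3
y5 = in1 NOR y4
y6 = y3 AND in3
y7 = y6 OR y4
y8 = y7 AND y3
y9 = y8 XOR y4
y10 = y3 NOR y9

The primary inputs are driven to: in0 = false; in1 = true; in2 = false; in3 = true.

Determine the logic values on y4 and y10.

y0 = in1 XOR in2 = true XOR false = true
y1 = in0 NOR in2 = false NOR false = true
y2 = in2 OR in0 = false OR false = false
y3 = y0 NAND y2 = true NAND false = true
y4 = y1 OR in3 = true OR true = true
y6 = y3 AND in3 = true AND true = true
y7 = y6 OR y4 = true OR true = true
y8 = y7 AND y3 = true AND true = true
y9 = y8 XOR y4 = true XOR true = false
y10 = y3 NOR y9 = true NOR false = false

y4 = true, y10 = false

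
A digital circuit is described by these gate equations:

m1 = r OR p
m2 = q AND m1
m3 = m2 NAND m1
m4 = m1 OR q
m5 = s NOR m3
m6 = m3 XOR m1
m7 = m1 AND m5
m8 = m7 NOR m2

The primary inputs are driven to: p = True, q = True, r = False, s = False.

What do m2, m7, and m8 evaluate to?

m2 = True; m7 = True; m8 = False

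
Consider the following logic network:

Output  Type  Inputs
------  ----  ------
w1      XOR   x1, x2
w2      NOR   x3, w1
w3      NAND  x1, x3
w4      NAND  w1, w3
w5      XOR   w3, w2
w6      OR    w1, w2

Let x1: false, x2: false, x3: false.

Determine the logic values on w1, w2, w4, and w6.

w1 = false; w2 = true; w4 = true; w6 = true

w1 = x1 XOR x2 = false XOR false = false
w2 = x3 NOR w1 = false NOR false = true
w3 = x1 NAND x3 = false NAND false = true
w4 = w1 NAND w3 = false NAND true = true
w6 = w1 OR w2 = false OR true = true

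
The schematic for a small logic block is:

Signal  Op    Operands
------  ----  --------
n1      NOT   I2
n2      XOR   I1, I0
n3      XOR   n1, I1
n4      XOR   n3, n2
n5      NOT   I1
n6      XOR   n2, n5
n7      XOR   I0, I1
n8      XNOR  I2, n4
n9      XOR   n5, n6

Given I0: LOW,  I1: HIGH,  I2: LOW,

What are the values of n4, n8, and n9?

n4 = HIGH  n8 = LOW  n9 = HIGH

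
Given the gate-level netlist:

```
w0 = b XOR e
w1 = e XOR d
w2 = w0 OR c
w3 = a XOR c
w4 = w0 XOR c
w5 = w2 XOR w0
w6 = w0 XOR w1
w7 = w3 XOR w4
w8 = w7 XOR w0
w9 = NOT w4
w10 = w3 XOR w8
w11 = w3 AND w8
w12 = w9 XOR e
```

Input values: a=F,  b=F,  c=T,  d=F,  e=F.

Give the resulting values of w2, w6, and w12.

w2 = T, w6 = F, w12 = F

w0 = b XOR e = F XOR F = F
w1 = e XOR d = F XOR F = F
w2 = w0 OR c = F OR T = T
w4 = w0 XOR c = F XOR T = T
w6 = w0 XOR w1 = F XOR F = F
w9 = NOT w4 = NOT T = F
w12 = w9 XOR e = F XOR F = F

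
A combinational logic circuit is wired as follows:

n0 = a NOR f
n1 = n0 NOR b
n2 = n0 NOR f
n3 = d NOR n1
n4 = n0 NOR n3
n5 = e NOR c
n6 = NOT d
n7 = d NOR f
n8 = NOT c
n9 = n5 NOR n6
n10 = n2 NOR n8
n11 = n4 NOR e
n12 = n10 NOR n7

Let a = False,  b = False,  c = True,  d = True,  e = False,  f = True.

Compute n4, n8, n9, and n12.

n4 = True; n8 = False; n9 = True; n12 = False

n0 = a NOR f = False NOR True = False
n1 = n0 NOR b = False NOR False = True
n2 = n0 NOR f = False NOR True = False
n3 = d NOR n1 = True NOR True = False
n4 = n0 NOR n3 = False NOR False = True
n5 = e NOR c = False NOR True = False
n6 = NOT d = NOT True = False
n7 = d NOR f = True NOR True = False
n8 = NOT c = NOT True = False
n9 = n5 NOR n6 = False NOR False = True
n10 = n2 NOR n8 = False NOR False = True
n12 = n10 NOR n7 = True NOR False = False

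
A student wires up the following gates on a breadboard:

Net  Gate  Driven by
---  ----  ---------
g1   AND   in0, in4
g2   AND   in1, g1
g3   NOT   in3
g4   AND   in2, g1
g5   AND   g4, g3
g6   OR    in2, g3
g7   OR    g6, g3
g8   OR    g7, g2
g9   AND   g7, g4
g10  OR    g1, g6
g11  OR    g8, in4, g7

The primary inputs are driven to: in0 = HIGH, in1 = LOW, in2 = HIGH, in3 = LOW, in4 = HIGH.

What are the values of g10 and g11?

g1 = in0 AND in4 = HIGH AND HIGH = HIGH
g2 = in1 AND g1 = LOW AND HIGH = LOW
g3 = NOT in3 = NOT LOW = HIGH
g6 = in2 OR g3 = HIGH OR HIGH = HIGH
g7 = g6 OR g3 = HIGH OR HIGH = HIGH
g8 = g7 OR g2 = HIGH OR LOW = HIGH
g10 = g1 OR g6 = HIGH OR HIGH = HIGH
g11 = g8 OR in4 OR g7 = HIGH OR HIGH OR HIGH = HIGH

g10 = HIGH; g11 = HIGH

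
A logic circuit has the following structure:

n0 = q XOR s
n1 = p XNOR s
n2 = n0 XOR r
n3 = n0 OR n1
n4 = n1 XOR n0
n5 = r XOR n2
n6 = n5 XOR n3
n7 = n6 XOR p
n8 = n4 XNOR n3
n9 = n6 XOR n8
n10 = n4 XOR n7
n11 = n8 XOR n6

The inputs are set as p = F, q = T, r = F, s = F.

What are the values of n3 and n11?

n3 = T, n11 = F

n0 = q XOR s = T XOR F = T
n1 = p XNOR s = F XNOR F = T
n2 = n0 XOR r = T XOR F = T
n3 = n0 OR n1 = T OR T = T
n4 = n1 XOR n0 = T XOR T = F
n5 = r XOR n2 = F XOR T = T
n6 = n5 XOR n3 = T XOR T = F
n8 = n4 XNOR n3 = F XNOR T = F
n11 = n8 XOR n6 = F XOR F = F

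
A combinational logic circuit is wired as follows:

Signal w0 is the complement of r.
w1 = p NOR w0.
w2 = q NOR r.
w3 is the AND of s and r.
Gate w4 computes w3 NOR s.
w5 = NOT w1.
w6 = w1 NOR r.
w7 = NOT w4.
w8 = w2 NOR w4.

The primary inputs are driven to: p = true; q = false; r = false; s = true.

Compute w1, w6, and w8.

w1 = false  w6 = true  w8 = false

w0 = NOT r = NOT false = true
w1 = p NOR w0 = true NOR true = false
w2 = q NOR r = false NOR false = true
w3 = s AND r = true AND false = false
w4 = w3 NOR s = false NOR true = false
w6 = w1 NOR r = false NOR false = true
w8 = w2 NOR w4 = true NOR false = false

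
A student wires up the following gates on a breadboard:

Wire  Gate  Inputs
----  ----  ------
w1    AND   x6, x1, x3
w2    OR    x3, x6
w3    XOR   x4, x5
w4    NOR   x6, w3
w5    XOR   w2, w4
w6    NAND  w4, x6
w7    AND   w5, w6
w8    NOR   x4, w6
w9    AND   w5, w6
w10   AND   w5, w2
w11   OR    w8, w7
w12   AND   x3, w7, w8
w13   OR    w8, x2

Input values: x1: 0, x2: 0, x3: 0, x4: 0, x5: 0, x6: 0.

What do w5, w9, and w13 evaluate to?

w2 = x3 OR x6 = 0 OR 0 = 0
w3 = x4 XOR x5 = 0 XOR 0 = 0
w4 = x6 NOR w3 = 0 NOR 0 = 1
w5 = w2 XOR w4 = 0 XOR 1 = 1
w6 = w4 NAND x6 = 1 NAND 0 = 1
w8 = x4 NOR w6 = 0 NOR 1 = 0
w9 = w5 AND w6 = 1 AND 1 = 1
w13 = w8 OR x2 = 0 OR 0 = 0

w5 = 1, w9 = 1, w13 = 0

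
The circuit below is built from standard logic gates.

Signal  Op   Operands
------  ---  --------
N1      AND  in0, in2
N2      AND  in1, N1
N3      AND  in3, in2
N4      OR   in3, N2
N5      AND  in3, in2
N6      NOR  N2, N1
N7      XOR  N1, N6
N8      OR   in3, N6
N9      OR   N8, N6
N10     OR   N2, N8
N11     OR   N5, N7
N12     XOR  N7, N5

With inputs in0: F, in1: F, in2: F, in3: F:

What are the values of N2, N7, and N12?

N2 = F, N7 = T, N12 = T

N1 = in0 AND in2 = F AND F = F
N2 = in1 AND N1 = F AND F = F
N5 = in3 AND in2 = F AND F = F
N6 = N2 NOR N1 = F NOR F = T
N7 = N1 XOR N6 = F XOR T = T
N12 = N7 XOR N5 = T XOR F = T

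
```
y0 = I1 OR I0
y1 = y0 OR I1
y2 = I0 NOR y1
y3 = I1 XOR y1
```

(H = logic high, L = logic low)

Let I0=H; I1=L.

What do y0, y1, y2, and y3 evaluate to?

y0 = H  y1 = H  y2 = L  y3 = H

y0 = I1 OR I0 = L OR H = H
y1 = y0 OR I1 = H OR L = H
y2 = I0 NOR y1 = H NOR H = L
y3 = I1 XOR y1 = L XOR H = H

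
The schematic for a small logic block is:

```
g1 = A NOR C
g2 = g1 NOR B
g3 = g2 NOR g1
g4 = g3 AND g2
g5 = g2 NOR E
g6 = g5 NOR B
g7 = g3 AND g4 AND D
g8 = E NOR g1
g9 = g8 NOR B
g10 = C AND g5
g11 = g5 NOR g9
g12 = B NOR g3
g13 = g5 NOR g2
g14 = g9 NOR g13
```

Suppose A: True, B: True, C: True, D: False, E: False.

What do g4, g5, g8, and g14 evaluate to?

g1 = A NOR C = True NOR True = False
g2 = g1 NOR B = False NOR True = False
g3 = g2 NOR g1 = False NOR False = True
g4 = g3 AND g2 = True AND False = False
g5 = g2 NOR E = False NOR False = True
g8 = E NOR g1 = False NOR False = True
g9 = g8 NOR B = True NOR True = False
g13 = g5 NOR g2 = True NOR False = False
g14 = g9 NOR g13 = False NOR False = True

g4 = False, g5 = True, g8 = True, g14 = True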